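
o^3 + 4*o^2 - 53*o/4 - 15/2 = (o - 5/2)*(o + 1/2)*(o + 6)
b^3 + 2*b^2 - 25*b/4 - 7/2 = (b - 2)*(b + 1/2)*(b + 7/2)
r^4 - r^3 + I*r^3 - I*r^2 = r^2*(r - 1)*(r + I)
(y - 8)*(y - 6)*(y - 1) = y^3 - 15*y^2 + 62*y - 48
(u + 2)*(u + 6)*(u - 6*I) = u^3 + 8*u^2 - 6*I*u^2 + 12*u - 48*I*u - 72*I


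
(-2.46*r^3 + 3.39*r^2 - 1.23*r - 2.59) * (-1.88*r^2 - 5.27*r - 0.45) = 4.6248*r^5 + 6.591*r^4 - 14.4459*r^3 + 9.8258*r^2 + 14.2028*r + 1.1655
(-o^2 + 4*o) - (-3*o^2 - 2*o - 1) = 2*o^2 + 6*o + 1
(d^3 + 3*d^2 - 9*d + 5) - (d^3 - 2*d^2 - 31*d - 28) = 5*d^2 + 22*d + 33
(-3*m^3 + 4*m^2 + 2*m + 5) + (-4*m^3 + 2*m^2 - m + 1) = -7*m^3 + 6*m^2 + m + 6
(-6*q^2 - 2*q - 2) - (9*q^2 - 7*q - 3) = -15*q^2 + 5*q + 1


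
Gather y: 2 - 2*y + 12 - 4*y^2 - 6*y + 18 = -4*y^2 - 8*y + 32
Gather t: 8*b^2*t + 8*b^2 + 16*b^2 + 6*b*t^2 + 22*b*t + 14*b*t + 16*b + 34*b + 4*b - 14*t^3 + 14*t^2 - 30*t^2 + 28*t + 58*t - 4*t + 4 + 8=24*b^2 + 54*b - 14*t^3 + t^2*(6*b - 16) + t*(8*b^2 + 36*b + 82) + 12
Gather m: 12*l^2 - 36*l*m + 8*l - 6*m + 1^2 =12*l^2 + 8*l + m*(-36*l - 6) + 1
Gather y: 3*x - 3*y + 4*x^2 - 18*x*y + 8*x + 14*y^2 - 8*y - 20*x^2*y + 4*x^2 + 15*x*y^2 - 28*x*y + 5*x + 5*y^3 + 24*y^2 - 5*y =8*x^2 + 16*x + 5*y^3 + y^2*(15*x + 38) + y*(-20*x^2 - 46*x - 16)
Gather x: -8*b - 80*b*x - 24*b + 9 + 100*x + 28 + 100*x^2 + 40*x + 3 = -32*b + 100*x^2 + x*(140 - 80*b) + 40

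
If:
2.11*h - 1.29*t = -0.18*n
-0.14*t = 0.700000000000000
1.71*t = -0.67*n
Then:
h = -4.15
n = 12.76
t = -5.00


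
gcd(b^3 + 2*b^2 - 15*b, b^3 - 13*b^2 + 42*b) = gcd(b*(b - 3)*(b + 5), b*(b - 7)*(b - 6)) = b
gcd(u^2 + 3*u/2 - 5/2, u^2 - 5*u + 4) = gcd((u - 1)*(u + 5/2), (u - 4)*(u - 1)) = u - 1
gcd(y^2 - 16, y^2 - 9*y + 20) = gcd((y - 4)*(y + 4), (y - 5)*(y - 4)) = y - 4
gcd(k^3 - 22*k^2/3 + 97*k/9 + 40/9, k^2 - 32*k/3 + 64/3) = k - 8/3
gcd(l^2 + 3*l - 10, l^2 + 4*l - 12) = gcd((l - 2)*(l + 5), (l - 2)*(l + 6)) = l - 2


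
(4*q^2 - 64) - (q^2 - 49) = 3*q^2 - 15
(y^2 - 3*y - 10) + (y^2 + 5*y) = 2*y^2 + 2*y - 10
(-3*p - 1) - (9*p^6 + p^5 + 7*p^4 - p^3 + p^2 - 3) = -9*p^6 - p^5 - 7*p^4 + p^3 - p^2 - 3*p + 2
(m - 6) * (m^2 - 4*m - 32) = m^3 - 10*m^2 - 8*m + 192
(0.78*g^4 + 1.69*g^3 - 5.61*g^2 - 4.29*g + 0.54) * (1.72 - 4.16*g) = -3.2448*g^5 - 5.6888*g^4 + 26.2444*g^3 + 8.1972*g^2 - 9.6252*g + 0.9288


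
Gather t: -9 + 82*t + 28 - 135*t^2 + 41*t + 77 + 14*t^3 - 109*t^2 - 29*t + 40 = 14*t^3 - 244*t^2 + 94*t + 136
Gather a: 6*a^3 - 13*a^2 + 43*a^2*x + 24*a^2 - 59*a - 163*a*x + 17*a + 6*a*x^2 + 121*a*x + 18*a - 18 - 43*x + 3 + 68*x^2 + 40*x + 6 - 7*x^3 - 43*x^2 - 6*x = 6*a^3 + a^2*(43*x + 11) + a*(6*x^2 - 42*x - 24) - 7*x^3 + 25*x^2 - 9*x - 9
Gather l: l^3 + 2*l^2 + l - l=l^3 + 2*l^2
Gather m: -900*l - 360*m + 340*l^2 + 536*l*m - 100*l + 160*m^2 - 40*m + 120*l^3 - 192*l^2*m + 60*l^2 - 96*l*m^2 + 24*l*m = 120*l^3 + 400*l^2 - 1000*l + m^2*(160 - 96*l) + m*(-192*l^2 + 560*l - 400)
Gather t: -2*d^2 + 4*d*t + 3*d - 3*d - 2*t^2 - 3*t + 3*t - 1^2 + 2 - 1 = -2*d^2 + 4*d*t - 2*t^2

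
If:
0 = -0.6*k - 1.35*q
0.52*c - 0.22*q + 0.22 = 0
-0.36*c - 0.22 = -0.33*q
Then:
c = -0.26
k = -0.86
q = 0.38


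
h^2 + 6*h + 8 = (h + 2)*(h + 4)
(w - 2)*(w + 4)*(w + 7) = w^3 + 9*w^2 + 6*w - 56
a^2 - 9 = (a - 3)*(a + 3)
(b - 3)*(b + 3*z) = b^2 + 3*b*z - 3*b - 9*z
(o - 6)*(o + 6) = o^2 - 36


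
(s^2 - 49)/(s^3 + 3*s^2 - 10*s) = (s^2 - 49)/(s*(s^2 + 3*s - 10))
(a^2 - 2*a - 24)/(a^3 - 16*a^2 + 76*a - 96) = (a + 4)/(a^2 - 10*a + 16)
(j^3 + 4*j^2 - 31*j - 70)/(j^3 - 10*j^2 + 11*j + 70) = (j + 7)/(j - 7)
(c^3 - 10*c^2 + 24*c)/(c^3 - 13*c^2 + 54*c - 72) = c/(c - 3)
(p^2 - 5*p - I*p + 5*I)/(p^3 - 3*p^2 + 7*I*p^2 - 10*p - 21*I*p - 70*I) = (p - I)/(p^2 + p*(2 + 7*I) + 14*I)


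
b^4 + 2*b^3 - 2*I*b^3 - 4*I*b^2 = b^2*(b + 2)*(b - 2*I)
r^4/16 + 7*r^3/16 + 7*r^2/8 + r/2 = r*(r/4 + 1/2)*(r/4 + 1)*(r + 1)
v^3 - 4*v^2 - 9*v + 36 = (v - 4)*(v - 3)*(v + 3)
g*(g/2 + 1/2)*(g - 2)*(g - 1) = g^4/2 - g^3 - g^2/2 + g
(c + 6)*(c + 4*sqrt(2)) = c^2 + 4*sqrt(2)*c + 6*c + 24*sqrt(2)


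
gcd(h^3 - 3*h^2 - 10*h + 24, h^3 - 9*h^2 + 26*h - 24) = h^2 - 6*h + 8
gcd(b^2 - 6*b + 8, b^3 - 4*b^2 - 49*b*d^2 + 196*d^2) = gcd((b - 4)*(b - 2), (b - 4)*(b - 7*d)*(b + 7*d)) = b - 4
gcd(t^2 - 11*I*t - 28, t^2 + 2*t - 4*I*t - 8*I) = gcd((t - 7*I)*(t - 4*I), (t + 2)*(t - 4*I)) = t - 4*I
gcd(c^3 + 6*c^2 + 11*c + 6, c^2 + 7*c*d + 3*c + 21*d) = c + 3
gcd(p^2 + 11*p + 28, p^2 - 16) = p + 4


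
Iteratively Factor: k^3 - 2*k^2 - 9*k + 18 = (k - 3)*(k^2 + k - 6) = (k - 3)*(k - 2)*(k + 3)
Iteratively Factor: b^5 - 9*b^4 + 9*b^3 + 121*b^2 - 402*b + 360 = (b - 2)*(b^4 - 7*b^3 - 5*b^2 + 111*b - 180) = (b - 5)*(b - 2)*(b^3 - 2*b^2 - 15*b + 36) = (b - 5)*(b - 3)*(b - 2)*(b^2 + b - 12) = (b - 5)*(b - 3)*(b - 2)*(b + 4)*(b - 3)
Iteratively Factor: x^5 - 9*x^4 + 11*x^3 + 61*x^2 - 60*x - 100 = (x - 2)*(x^4 - 7*x^3 - 3*x^2 + 55*x + 50) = (x - 5)*(x - 2)*(x^3 - 2*x^2 - 13*x - 10) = (x - 5)*(x - 2)*(x + 1)*(x^2 - 3*x - 10) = (x - 5)^2*(x - 2)*(x + 1)*(x + 2)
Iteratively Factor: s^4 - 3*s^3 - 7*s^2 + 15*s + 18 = (s - 3)*(s^3 - 7*s - 6) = (s - 3)*(s + 1)*(s^2 - s - 6) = (s - 3)^2*(s + 1)*(s + 2)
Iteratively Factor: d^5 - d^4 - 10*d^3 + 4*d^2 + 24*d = (d)*(d^4 - d^3 - 10*d^2 + 4*d + 24) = d*(d + 2)*(d^3 - 3*d^2 - 4*d + 12) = d*(d + 2)^2*(d^2 - 5*d + 6) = d*(d - 2)*(d + 2)^2*(d - 3)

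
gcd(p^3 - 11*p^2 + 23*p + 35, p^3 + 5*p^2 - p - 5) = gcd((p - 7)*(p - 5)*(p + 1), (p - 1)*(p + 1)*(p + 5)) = p + 1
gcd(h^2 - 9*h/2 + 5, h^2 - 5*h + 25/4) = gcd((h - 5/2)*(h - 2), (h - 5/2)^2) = h - 5/2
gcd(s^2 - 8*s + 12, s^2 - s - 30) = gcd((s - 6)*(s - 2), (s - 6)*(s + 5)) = s - 6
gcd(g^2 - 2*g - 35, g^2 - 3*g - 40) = g + 5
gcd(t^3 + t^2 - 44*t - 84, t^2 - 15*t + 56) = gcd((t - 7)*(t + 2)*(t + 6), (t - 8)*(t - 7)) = t - 7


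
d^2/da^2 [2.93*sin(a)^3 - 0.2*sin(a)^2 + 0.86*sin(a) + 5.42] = -3.0575*sin(a) + 6.5925*sin(3*a) - 0.4*cos(2*a)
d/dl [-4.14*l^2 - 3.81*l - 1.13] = -8.28*l - 3.81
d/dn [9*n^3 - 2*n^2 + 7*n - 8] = 27*n^2 - 4*n + 7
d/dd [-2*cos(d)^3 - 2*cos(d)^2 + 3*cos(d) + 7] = (4*cos(d) + 3*cos(2*d))*sin(d)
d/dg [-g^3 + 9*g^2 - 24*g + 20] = -3*g^2 + 18*g - 24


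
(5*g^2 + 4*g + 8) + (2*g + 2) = 5*g^2 + 6*g + 10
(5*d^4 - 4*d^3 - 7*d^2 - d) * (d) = 5*d^5 - 4*d^4 - 7*d^3 - d^2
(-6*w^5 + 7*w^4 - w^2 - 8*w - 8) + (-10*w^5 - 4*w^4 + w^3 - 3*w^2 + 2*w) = -16*w^5 + 3*w^4 + w^3 - 4*w^2 - 6*w - 8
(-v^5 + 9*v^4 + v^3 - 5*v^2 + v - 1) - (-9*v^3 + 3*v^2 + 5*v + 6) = -v^5 + 9*v^4 + 10*v^3 - 8*v^2 - 4*v - 7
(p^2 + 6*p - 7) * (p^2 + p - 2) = p^4 + 7*p^3 - 3*p^2 - 19*p + 14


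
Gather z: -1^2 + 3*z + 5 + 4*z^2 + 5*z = 4*z^2 + 8*z + 4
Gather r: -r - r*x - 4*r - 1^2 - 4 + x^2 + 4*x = r*(-x - 5) + x^2 + 4*x - 5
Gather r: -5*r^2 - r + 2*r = -5*r^2 + r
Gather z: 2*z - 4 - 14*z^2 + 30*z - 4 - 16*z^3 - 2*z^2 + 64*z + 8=-16*z^3 - 16*z^2 + 96*z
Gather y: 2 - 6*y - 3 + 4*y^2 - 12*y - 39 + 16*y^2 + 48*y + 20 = 20*y^2 + 30*y - 20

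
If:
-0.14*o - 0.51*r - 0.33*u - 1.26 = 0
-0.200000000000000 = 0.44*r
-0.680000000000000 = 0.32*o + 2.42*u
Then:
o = -9.71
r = -0.45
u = 1.00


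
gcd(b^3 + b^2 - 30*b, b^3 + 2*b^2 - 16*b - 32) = 1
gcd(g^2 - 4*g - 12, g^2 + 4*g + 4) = g + 2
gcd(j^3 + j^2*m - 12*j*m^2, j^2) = j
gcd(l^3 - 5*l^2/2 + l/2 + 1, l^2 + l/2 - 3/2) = l - 1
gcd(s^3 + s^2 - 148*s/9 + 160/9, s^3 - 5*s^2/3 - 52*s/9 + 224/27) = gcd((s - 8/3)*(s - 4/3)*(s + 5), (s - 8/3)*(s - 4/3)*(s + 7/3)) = s^2 - 4*s + 32/9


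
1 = 1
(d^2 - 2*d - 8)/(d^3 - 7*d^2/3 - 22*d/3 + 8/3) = 3/(3*d - 1)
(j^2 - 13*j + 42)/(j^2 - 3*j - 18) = (j - 7)/(j + 3)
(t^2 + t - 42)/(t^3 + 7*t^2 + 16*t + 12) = (t^2 + t - 42)/(t^3 + 7*t^2 + 16*t + 12)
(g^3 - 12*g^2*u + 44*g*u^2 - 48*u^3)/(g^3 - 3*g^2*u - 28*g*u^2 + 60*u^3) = (g - 4*u)/(g + 5*u)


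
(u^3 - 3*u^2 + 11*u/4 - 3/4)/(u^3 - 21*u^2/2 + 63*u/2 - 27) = (2*u^2 - 3*u + 1)/(2*(u^2 - 9*u + 18))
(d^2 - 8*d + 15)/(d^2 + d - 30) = (d - 3)/(d + 6)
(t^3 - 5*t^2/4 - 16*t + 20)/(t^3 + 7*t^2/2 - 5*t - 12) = (4*t^2 - 21*t + 20)/(2*(2*t^2 - t - 6))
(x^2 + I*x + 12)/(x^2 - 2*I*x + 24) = (x - 3*I)/(x - 6*I)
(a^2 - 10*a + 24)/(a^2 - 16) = (a - 6)/(a + 4)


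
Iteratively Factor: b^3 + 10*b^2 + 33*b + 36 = (b + 4)*(b^2 + 6*b + 9) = (b + 3)*(b + 4)*(b + 3)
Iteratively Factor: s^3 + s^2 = (s + 1)*(s^2) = s*(s + 1)*(s)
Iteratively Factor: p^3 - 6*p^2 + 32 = (p - 4)*(p^2 - 2*p - 8) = (p - 4)^2*(p + 2)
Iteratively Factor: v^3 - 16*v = (v + 4)*(v^2 - 4*v) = v*(v + 4)*(v - 4)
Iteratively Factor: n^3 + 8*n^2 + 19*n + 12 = (n + 4)*(n^2 + 4*n + 3) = (n + 1)*(n + 4)*(n + 3)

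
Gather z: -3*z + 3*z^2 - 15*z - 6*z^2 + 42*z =-3*z^2 + 24*z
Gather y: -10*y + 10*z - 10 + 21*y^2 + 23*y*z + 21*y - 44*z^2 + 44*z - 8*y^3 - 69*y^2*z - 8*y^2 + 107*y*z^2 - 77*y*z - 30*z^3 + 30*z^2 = -8*y^3 + y^2*(13 - 69*z) + y*(107*z^2 - 54*z + 11) - 30*z^3 - 14*z^2 + 54*z - 10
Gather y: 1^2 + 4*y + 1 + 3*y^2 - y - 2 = 3*y^2 + 3*y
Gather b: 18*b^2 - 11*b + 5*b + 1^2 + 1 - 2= 18*b^2 - 6*b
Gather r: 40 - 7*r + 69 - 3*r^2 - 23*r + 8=-3*r^2 - 30*r + 117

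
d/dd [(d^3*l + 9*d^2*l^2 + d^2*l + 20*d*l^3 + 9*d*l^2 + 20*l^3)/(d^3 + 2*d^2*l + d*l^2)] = l*(-7*d^3*l - d^3 - 31*d^2*l^2 - 17*d^2*l - 60*d*l^2 - 20*l^3)/(d^2*(d^3 + 3*d^2*l + 3*d*l^2 + l^3))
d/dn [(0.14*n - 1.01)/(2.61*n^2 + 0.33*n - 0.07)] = (-0.3654*n^2 + 5.2722*n + 0.3235)/(6.8121*n^4 + 1.7226*n^3 - 0.2565*n^2 - 0.0462*n + 0.0049)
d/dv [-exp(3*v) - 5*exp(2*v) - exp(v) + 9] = (-3*exp(2*v) - 10*exp(v) - 1)*exp(v)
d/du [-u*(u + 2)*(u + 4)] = -3*u^2 - 12*u - 8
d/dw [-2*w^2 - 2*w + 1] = -4*w - 2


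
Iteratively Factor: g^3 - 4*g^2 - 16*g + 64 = (g + 4)*(g^2 - 8*g + 16) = (g - 4)*(g + 4)*(g - 4)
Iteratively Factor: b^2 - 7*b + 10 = (b - 5)*(b - 2)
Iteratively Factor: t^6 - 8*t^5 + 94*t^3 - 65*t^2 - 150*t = (t)*(t^5 - 8*t^4 + 94*t^2 - 65*t - 150) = t*(t + 1)*(t^4 - 9*t^3 + 9*t^2 + 85*t - 150) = t*(t - 5)*(t + 1)*(t^3 - 4*t^2 - 11*t + 30) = t*(t - 5)^2*(t + 1)*(t^2 + t - 6) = t*(t - 5)^2*(t - 2)*(t + 1)*(t + 3)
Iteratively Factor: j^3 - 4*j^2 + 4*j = (j - 2)*(j^2 - 2*j) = (j - 2)^2*(j)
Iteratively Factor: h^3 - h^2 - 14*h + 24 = (h - 3)*(h^2 + 2*h - 8) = (h - 3)*(h + 4)*(h - 2)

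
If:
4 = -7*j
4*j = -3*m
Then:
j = -4/7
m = 16/21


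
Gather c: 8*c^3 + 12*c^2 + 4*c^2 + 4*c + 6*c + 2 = 8*c^3 + 16*c^2 + 10*c + 2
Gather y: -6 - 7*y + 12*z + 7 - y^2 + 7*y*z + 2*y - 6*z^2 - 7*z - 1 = -y^2 + y*(7*z - 5) - 6*z^2 + 5*z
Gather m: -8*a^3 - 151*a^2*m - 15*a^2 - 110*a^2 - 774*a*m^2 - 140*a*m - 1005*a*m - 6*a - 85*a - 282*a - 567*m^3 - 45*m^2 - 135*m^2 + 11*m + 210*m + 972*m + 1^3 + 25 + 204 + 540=-8*a^3 - 125*a^2 - 373*a - 567*m^3 + m^2*(-774*a - 180) + m*(-151*a^2 - 1145*a + 1193) + 770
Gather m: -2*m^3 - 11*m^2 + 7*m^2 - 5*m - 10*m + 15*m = -2*m^3 - 4*m^2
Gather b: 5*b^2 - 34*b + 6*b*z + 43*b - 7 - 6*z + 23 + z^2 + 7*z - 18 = 5*b^2 + b*(6*z + 9) + z^2 + z - 2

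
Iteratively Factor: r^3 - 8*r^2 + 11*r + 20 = (r - 5)*(r^2 - 3*r - 4) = (r - 5)*(r - 4)*(r + 1)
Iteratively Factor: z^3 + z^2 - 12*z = (z + 4)*(z^2 - 3*z) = z*(z + 4)*(z - 3)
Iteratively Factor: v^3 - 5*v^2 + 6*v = (v - 3)*(v^2 - 2*v) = v*(v - 3)*(v - 2)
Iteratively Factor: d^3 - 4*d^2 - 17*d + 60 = (d - 3)*(d^2 - d - 20) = (d - 5)*(d - 3)*(d + 4)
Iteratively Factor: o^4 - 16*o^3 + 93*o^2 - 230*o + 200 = (o - 5)*(o^3 - 11*o^2 + 38*o - 40) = (o - 5)*(o - 2)*(o^2 - 9*o + 20) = (o - 5)*(o - 4)*(o - 2)*(o - 5)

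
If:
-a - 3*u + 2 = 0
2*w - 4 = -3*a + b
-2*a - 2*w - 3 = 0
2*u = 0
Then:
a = 2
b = -5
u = 0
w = -7/2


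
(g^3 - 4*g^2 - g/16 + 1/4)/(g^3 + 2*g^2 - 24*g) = (g^2 - 1/16)/(g*(g + 6))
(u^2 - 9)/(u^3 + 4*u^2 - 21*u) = (u + 3)/(u*(u + 7))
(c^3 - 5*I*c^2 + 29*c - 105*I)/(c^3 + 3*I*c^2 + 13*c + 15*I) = (c - 7*I)/(c + I)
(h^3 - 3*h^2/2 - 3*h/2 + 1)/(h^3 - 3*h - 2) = (h - 1/2)/(h + 1)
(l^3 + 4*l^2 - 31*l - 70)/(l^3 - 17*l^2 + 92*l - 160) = (l^2 + 9*l + 14)/(l^2 - 12*l + 32)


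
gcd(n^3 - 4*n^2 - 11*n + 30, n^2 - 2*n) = n - 2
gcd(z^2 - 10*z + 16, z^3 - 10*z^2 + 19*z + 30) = 1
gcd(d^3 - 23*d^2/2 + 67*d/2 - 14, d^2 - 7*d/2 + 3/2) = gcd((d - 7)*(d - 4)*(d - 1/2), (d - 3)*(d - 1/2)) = d - 1/2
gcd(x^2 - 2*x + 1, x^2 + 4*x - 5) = x - 1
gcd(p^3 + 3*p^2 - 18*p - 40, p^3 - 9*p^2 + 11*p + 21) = 1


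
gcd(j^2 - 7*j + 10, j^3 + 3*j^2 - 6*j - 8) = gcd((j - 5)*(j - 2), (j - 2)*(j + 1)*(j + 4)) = j - 2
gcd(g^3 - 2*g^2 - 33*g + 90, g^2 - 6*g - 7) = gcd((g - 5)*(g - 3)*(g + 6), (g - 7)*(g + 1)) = 1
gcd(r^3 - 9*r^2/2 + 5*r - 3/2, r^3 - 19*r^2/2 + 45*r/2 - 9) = r^2 - 7*r/2 + 3/2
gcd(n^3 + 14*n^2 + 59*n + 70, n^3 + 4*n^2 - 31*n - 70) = n^2 + 9*n + 14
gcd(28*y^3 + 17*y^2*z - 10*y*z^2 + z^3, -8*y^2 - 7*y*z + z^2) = y + z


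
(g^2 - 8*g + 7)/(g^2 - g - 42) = (g - 1)/(g + 6)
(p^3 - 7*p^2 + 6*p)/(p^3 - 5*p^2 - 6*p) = (p - 1)/(p + 1)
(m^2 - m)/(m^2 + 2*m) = (m - 1)/(m + 2)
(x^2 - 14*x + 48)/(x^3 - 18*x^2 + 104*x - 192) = 1/(x - 4)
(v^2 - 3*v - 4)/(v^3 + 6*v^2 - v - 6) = (v - 4)/(v^2 + 5*v - 6)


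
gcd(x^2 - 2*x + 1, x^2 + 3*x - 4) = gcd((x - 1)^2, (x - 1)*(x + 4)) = x - 1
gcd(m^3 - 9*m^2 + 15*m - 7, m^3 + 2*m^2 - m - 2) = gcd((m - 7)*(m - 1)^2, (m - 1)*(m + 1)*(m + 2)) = m - 1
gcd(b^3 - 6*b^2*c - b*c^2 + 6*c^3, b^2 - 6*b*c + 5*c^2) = b - c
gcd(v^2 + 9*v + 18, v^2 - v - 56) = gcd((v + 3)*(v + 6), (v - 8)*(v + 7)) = 1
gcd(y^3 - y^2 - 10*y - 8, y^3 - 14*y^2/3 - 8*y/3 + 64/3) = y^2 - 2*y - 8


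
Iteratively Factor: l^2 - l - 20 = (l + 4)*(l - 5)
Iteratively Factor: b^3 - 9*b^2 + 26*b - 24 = (b - 4)*(b^2 - 5*b + 6) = (b - 4)*(b - 3)*(b - 2)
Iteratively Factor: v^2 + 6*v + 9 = (v + 3)*(v + 3)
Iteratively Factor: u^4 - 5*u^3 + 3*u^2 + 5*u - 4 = (u - 4)*(u^3 - u^2 - u + 1) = (u - 4)*(u - 1)*(u^2 - 1) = (u - 4)*(u - 1)^2*(u + 1)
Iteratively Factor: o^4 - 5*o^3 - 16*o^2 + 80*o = (o + 4)*(o^3 - 9*o^2 + 20*o) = o*(o + 4)*(o^2 - 9*o + 20) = o*(o - 4)*(o + 4)*(o - 5)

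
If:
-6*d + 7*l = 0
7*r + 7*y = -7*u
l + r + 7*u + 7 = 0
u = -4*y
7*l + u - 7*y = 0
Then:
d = 539/984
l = 77/164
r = 147/164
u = -49/41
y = 49/164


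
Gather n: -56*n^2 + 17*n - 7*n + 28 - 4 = -56*n^2 + 10*n + 24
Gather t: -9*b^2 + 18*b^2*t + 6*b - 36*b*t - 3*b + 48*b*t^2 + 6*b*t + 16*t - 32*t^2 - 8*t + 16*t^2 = -9*b^2 + 3*b + t^2*(48*b - 16) + t*(18*b^2 - 30*b + 8)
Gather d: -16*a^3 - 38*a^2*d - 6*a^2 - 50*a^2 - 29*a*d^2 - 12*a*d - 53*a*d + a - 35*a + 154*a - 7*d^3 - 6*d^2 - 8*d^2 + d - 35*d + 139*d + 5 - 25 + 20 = -16*a^3 - 56*a^2 + 120*a - 7*d^3 + d^2*(-29*a - 14) + d*(-38*a^2 - 65*a + 105)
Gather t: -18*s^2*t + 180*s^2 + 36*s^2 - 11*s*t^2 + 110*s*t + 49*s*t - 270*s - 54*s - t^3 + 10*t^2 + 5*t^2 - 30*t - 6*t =216*s^2 - 324*s - t^3 + t^2*(15 - 11*s) + t*(-18*s^2 + 159*s - 36)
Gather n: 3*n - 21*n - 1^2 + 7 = 6 - 18*n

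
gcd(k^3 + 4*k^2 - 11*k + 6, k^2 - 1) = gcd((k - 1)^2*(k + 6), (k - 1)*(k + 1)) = k - 1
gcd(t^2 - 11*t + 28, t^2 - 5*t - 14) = t - 7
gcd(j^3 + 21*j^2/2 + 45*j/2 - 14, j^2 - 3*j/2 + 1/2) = j - 1/2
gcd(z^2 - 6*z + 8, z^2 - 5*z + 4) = z - 4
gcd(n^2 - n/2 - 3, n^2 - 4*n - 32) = 1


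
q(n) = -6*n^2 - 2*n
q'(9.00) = -110.00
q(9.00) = -504.00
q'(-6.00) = 70.00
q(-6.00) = -204.00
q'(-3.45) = 39.40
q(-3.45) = -64.52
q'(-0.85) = 8.20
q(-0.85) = -2.64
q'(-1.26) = 13.12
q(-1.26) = -7.01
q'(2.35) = -30.20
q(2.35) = -37.84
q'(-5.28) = 61.36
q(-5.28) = -156.71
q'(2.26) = -29.12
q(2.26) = -35.17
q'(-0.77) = 7.24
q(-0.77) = -2.02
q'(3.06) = -38.72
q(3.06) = -62.30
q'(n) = -12*n - 2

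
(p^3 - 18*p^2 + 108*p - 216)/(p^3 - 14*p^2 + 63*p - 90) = (p^2 - 12*p + 36)/(p^2 - 8*p + 15)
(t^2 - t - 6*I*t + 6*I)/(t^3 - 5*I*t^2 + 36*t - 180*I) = (t - 1)/(t^2 + I*t + 30)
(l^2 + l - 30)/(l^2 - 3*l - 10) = (l + 6)/(l + 2)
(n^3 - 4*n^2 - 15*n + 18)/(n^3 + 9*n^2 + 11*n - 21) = (n - 6)/(n + 7)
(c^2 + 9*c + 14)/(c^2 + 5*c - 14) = (c + 2)/(c - 2)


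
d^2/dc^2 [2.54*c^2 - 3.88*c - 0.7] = 5.08000000000000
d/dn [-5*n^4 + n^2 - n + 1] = -20*n^3 + 2*n - 1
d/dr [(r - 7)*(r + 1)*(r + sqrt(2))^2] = (r + sqrt(2))*(2*(r - 7)*(r + 1) + (r - 7)*(r + sqrt(2)) + (r + 1)*(r + sqrt(2)))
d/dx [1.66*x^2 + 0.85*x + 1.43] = 3.32*x + 0.85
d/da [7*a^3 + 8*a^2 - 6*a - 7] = 21*a^2 + 16*a - 6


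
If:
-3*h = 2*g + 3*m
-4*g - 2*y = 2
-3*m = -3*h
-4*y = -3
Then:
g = -7/8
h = 7/24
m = 7/24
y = 3/4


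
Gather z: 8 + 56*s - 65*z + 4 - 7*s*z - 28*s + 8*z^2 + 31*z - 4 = 28*s + 8*z^2 + z*(-7*s - 34) + 8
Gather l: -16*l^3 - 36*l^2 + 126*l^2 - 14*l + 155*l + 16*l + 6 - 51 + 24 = -16*l^3 + 90*l^2 + 157*l - 21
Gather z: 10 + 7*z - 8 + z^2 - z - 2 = z^2 + 6*z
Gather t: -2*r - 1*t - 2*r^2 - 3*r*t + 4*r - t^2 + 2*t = -2*r^2 + 2*r - t^2 + t*(1 - 3*r)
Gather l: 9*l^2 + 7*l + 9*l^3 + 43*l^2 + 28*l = 9*l^3 + 52*l^2 + 35*l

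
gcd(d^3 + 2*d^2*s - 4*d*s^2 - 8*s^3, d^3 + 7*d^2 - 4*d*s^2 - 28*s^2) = -d^2 + 4*s^2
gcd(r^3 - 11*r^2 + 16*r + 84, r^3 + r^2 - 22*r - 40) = r + 2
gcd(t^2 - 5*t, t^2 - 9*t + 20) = t - 5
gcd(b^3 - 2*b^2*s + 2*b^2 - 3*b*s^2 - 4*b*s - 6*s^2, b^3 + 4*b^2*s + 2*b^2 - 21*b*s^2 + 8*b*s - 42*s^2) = -b^2 + 3*b*s - 2*b + 6*s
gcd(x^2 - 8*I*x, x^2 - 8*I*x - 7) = 1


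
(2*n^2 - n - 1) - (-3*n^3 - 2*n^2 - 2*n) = 3*n^3 + 4*n^2 + n - 1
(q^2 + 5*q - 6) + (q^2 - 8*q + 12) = 2*q^2 - 3*q + 6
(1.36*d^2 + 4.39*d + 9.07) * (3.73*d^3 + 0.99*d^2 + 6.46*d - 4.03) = 5.0728*d^5 + 17.7211*d^4 + 46.9628*d^3 + 31.8579*d^2 + 40.9005*d - 36.5521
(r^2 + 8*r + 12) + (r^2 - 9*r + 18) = 2*r^2 - r + 30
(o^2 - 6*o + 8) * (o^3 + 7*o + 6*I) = o^5 - 6*o^4 + 15*o^3 - 42*o^2 + 6*I*o^2 + 56*o - 36*I*o + 48*I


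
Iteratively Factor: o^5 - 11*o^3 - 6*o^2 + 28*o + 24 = (o - 2)*(o^4 + 2*o^3 - 7*o^2 - 20*o - 12) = (o - 2)*(o + 2)*(o^3 - 7*o - 6) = (o - 2)*(o + 2)^2*(o^2 - 2*o - 3) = (o - 3)*(o - 2)*(o + 2)^2*(o + 1)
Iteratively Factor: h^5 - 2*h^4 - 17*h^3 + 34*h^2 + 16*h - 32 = (h + 4)*(h^4 - 6*h^3 + 7*h^2 + 6*h - 8) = (h - 1)*(h + 4)*(h^3 - 5*h^2 + 2*h + 8) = (h - 4)*(h - 1)*(h + 4)*(h^2 - h - 2) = (h - 4)*(h - 1)*(h + 1)*(h + 4)*(h - 2)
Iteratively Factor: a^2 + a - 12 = (a - 3)*(a + 4)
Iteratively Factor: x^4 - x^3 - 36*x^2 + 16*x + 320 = (x - 4)*(x^3 + 3*x^2 - 24*x - 80) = (x - 4)*(x + 4)*(x^2 - x - 20) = (x - 5)*(x - 4)*(x + 4)*(x + 4)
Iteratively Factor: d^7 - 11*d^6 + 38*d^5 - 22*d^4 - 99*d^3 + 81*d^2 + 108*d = (d - 3)*(d^6 - 8*d^5 + 14*d^4 + 20*d^3 - 39*d^2 - 36*d) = (d - 3)^2*(d^5 - 5*d^4 - d^3 + 17*d^2 + 12*d) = (d - 3)^3*(d^4 - 2*d^3 - 7*d^2 - 4*d) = (d - 4)*(d - 3)^3*(d^3 + 2*d^2 + d) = d*(d - 4)*(d - 3)^3*(d^2 + 2*d + 1) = d*(d - 4)*(d - 3)^3*(d + 1)*(d + 1)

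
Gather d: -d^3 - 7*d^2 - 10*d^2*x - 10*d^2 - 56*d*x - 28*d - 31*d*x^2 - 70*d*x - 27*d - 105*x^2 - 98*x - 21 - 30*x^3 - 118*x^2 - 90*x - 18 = -d^3 + d^2*(-10*x - 17) + d*(-31*x^2 - 126*x - 55) - 30*x^3 - 223*x^2 - 188*x - 39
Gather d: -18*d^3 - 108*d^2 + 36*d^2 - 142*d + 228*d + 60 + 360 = -18*d^3 - 72*d^2 + 86*d + 420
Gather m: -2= -2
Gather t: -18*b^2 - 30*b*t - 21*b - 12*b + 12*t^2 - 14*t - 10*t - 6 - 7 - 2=-18*b^2 - 33*b + 12*t^2 + t*(-30*b - 24) - 15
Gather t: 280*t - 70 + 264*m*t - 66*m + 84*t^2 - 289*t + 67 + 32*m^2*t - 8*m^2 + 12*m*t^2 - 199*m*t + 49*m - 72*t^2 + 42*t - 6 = -8*m^2 - 17*m + t^2*(12*m + 12) + t*(32*m^2 + 65*m + 33) - 9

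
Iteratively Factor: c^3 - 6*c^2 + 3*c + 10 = (c - 5)*(c^2 - c - 2) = (c - 5)*(c - 2)*(c + 1)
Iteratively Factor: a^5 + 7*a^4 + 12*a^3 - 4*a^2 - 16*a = (a + 2)*(a^4 + 5*a^3 + 2*a^2 - 8*a) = (a + 2)*(a + 4)*(a^3 + a^2 - 2*a) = (a + 2)^2*(a + 4)*(a^2 - a) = a*(a + 2)^2*(a + 4)*(a - 1)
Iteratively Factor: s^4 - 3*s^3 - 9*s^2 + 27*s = (s)*(s^3 - 3*s^2 - 9*s + 27) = s*(s - 3)*(s^2 - 9) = s*(s - 3)^2*(s + 3)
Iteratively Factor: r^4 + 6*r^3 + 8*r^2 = (r + 4)*(r^3 + 2*r^2) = r*(r + 4)*(r^2 + 2*r) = r*(r + 2)*(r + 4)*(r)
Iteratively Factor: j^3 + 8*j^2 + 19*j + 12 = (j + 3)*(j^2 + 5*j + 4) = (j + 1)*(j + 3)*(j + 4)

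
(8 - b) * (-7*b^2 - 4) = 7*b^3 - 56*b^2 + 4*b - 32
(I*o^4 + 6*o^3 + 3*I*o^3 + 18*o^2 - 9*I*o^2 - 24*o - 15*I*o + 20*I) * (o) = I*o^5 + 6*o^4 + 3*I*o^4 + 18*o^3 - 9*I*o^3 - 24*o^2 - 15*I*o^2 + 20*I*o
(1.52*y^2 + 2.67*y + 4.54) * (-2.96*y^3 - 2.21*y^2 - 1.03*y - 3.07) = -4.4992*y^5 - 11.2624*y^4 - 20.9047*y^3 - 17.4499*y^2 - 12.8731*y - 13.9378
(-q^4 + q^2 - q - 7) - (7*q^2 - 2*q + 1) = -q^4 - 6*q^2 + q - 8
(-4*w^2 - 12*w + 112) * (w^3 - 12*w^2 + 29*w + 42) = -4*w^5 + 36*w^4 + 140*w^3 - 1860*w^2 + 2744*w + 4704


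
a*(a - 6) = a^2 - 6*a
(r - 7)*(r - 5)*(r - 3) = r^3 - 15*r^2 + 71*r - 105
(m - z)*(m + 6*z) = m^2 + 5*m*z - 6*z^2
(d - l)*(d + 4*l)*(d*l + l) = d^3*l + 3*d^2*l^2 + d^2*l - 4*d*l^3 + 3*d*l^2 - 4*l^3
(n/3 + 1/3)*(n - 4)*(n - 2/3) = n^3/3 - 11*n^2/9 - 2*n/3 + 8/9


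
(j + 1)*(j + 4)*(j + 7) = j^3 + 12*j^2 + 39*j + 28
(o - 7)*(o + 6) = o^2 - o - 42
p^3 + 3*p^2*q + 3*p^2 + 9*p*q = p*(p + 3)*(p + 3*q)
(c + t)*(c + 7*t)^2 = c^3 + 15*c^2*t + 63*c*t^2 + 49*t^3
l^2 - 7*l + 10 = (l - 5)*(l - 2)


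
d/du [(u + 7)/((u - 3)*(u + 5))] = (-u^2 - 14*u - 29)/(u^4 + 4*u^3 - 26*u^2 - 60*u + 225)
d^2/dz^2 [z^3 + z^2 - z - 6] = 6*z + 2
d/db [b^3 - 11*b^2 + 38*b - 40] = 3*b^2 - 22*b + 38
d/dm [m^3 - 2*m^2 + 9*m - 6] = 3*m^2 - 4*m + 9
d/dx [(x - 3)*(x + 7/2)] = 2*x + 1/2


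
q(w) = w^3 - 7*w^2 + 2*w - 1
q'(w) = 3*w^2 - 14*w + 2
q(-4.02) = -187.13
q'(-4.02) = 106.76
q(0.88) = -3.98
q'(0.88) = -8.00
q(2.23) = -20.26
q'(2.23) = -14.30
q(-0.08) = -1.21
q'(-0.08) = 3.14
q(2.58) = -25.26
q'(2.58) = -14.15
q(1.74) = -13.45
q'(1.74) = -13.28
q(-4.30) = -218.54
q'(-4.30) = 117.67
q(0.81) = -3.44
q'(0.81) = -7.37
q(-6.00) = -481.00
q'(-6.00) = 194.00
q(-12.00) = -2761.00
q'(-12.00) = 602.00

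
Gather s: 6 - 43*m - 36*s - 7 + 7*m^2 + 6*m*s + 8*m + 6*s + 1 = 7*m^2 - 35*m + s*(6*m - 30)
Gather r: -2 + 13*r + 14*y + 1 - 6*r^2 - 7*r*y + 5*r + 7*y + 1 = -6*r^2 + r*(18 - 7*y) + 21*y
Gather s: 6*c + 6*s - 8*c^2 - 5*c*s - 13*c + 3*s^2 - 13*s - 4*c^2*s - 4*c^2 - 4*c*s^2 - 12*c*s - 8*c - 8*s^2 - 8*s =-12*c^2 - 15*c + s^2*(-4*c - 5) + s*(-4*c^2 - 17*c - 15)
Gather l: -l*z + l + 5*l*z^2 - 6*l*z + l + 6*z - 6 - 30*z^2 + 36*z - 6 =l*(5*z^2 - 7*z + 2) - 30*z^2 + 42*z - 12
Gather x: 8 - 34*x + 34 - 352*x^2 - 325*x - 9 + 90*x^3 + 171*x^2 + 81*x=90*x^3 - 181*x^2 - 278*x + 33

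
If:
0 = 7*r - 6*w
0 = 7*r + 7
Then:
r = -1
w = -7/6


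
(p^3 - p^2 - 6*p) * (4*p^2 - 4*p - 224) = 4*p^5 - 8*p^4 - 244*p^3 + 248*p^2 + 1344*p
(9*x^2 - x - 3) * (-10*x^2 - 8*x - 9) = -90*x^4 - 62*x^3 - 43*x^2 + 33*x + 27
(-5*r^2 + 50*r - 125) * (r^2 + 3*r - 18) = -5*r^4 + 35*r^3 + 115*r^2 - 1275*r + 2250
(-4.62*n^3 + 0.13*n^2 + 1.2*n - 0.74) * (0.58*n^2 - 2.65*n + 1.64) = -2.6796*n^5 + 12.3184*n^4 - 7.2253*n^3 - 3.396*n^2 + 3.929*n - 1.2136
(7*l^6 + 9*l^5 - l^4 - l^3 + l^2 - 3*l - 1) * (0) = 0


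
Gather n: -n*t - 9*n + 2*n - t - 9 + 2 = n*(-t - 7) - t - 7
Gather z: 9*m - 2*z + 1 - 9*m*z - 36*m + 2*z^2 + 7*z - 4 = -27*m + 2*z^2 + z*(5 - 9*m) - 3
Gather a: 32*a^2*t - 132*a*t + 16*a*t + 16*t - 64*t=32*a^2*t - 116*a*t - 48*t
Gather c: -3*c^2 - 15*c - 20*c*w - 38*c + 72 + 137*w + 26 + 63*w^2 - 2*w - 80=-3*c^2 + c*(-20*w - 53) + 63*w^2 + 135*w + 18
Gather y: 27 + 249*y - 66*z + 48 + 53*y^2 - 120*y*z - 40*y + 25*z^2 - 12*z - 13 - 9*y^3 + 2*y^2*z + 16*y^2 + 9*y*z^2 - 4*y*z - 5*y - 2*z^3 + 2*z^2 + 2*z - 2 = -9*y^3 + y^2*(2*z + 69) + y*(9*z^2 - 124*z + 204) - 2*z^3 + 27*z^2 - 76*z + 60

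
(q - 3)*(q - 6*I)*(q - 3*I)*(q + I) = q^4 - 3*q^3 - 8*I*q^3 - 9*q^2 + 24*I*q^2 + 27*q - 18*I*q + 54*I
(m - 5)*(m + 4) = m^2 - m - 20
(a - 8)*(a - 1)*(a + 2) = a^3 - 7*a^2 - 10*a + 16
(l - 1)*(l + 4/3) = l^2 + l/3 - 4/3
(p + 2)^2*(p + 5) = p^3 + 9*p^2 + 24*p + 20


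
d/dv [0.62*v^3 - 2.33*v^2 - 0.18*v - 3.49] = 1.86*v^2 - 4.66*v - 0.18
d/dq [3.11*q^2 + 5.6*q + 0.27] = 6.22*q + 5.6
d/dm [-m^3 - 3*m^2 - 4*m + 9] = -3*m^2 - 6*m - 4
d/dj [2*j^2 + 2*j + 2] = 4*j + 2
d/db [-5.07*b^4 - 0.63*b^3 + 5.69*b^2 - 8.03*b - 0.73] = -20.28*b^3 - 1.89*b^2 + 11.38*b - 8.03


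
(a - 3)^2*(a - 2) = a^3 - 8*a^2 + 21*a - 18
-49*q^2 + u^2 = (-7*q + u)*(7*q + u)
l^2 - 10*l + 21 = (l - 7)*(l - 3)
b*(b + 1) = b^2 + b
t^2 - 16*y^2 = (t - 4*y)*(t + 4*y)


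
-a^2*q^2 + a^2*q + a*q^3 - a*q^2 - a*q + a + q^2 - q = (-a + q)*(q - 1)*(a*q + 1)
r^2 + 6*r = r*(r + 6)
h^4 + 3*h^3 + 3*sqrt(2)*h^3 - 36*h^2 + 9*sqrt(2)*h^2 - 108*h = h*(h + 3)*(h - 3*sqrt(2))*(h + 6*sqrt(2))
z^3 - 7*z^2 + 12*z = z*(z - 4)*(z - 3)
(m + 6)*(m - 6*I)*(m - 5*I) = m^3 + 6*m^2 - 11*I*m^2 - 30*m - 66*I*m - 180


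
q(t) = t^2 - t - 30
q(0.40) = -30.24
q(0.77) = -30.18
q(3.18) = -23.07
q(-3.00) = -18.00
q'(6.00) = 11.00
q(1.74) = -28.71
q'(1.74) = 2.48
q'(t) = 2*t - 1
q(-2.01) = -23.95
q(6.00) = 0.00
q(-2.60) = -20.64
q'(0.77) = 0.54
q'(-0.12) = -1.24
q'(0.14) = -0.72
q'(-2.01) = -5.02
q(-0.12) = -29.87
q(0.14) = -30.12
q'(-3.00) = -7.00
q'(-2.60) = -6.20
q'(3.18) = 5.36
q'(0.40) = -0.20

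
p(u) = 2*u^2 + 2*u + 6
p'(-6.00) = -22.00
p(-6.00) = 66.00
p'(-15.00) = -58.00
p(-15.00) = 426.00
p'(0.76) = 5.04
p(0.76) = 8.68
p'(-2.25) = -7.00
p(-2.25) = 11.62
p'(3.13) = 14.52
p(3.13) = 31.85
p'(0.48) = 3.92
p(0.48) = 7.42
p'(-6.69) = -24.76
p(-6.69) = 82.13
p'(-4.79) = -17.16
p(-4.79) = 42.31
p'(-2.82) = -9.28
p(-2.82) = 16.26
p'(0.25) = 3.00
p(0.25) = 6.62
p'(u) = 4*u + 2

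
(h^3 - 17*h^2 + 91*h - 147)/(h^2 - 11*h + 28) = (h^2 - 10*h + 21)/(h - 4)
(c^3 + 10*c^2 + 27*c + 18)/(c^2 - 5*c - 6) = (c^2 + 9*c + 18)/(c - 6)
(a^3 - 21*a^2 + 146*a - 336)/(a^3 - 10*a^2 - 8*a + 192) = (a - 7)/(a + 4)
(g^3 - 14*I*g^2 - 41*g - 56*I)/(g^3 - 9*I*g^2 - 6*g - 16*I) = (g - 7*I)/(g - 2*I)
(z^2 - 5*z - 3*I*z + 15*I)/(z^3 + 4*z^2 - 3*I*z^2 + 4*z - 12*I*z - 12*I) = (z - 5)/(z^2 + 4*z + 4)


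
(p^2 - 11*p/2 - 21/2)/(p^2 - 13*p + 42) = (p + 3/2)/(p - 6)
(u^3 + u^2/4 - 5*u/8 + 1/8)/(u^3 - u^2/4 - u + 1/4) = (u - 1/2)/(u - 1)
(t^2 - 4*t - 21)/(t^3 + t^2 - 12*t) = (t^2 - 4*t - 21)/(t*(t^2 + t - 12))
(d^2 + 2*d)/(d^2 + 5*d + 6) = d/(d + 3)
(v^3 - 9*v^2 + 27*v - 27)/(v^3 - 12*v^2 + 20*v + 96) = (v^3 - 9*v^2 + 27*v - 27)/(v^3 - 12*v^2 + 20*v + 96)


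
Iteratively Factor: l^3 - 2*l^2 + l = (l - 1)*(l^2 - l) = l*(l - 1)*(l - 1)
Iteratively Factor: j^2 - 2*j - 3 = (j - 3)*(j + 1)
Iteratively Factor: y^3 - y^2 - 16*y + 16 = (y + 4)*(y^2 - 5*y + 4) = (y - 1)*(y + 4)*(y - 4)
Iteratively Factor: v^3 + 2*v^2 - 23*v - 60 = (v - 5)*(v^2 + 7*v + 12) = (v - 5)*(v + 3)*(v + 4)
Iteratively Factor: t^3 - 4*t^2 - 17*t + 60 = (t - 5)*(t^2 + t - 12) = (t - 5)*(t + 4)*(t - 3)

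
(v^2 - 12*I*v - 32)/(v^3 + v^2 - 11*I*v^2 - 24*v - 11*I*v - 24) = (v - 4*I)/(v^2 + v*(1 - 3*I) - 3*I)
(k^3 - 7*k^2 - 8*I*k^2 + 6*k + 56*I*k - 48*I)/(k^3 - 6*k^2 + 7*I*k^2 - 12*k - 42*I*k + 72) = (k^2 - k*(1 + 8*I) + 8*I)/(k^2 + 7*I*k - 12)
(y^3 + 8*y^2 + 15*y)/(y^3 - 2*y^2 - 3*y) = (y^2 + 8*y + 15)/(y^2 - 2*y - 3)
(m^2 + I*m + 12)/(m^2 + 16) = (m - 3*I)/(m - 4*I)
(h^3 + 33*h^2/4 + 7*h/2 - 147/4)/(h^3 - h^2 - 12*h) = (4*h^2 + 21*h - 49)/(4*h*(h - 4))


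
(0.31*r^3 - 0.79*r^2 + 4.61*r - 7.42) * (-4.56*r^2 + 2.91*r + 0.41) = -1.4136*r^5 + 4.5045*r^4 - 23.1934*r^3 + 46.9264*r^2 - 19.7021*r - 3.0422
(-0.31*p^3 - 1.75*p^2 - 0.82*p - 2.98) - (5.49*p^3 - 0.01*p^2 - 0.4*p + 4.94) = -5.8*p^3 - 1.74*p^2 - 0.42*p - 7.92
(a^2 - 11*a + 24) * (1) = a^2 - 11*a + 24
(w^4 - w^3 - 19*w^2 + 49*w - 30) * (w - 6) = w^5 - 7*w^4 - 13*w^3 + 163*w^2 - 324*w + 180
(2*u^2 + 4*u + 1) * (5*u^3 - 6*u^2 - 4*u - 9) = 10*u^5 + 8*u^4 - 27*u^3 - 40*u^2 - 40*u - 9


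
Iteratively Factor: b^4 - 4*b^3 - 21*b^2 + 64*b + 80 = (b + 1)*(b^3 - 5*b^2 - 16*b + 80) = (b + 1)*(b + 4)*(b^2 - 9*b + 20) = (b - 4)*(b + 1)*(b + 4)*(b - 5)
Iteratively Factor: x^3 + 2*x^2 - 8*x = (x)*(x^2 + 2*x - 8) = x*(x - 2)*(x + 4)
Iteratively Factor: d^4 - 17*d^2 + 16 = (d + 4)*(d^3 - 4*d^2 - d + 4) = (d - 4)*(d + 4)*(d^2 - 1) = (d - 4)*(d + 1)*(d + 4)*(d - 1)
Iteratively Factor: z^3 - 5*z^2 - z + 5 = (z + 1)*(z^2 - 6*z + 5) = (z - 1)*(z + 1)*(z - 5)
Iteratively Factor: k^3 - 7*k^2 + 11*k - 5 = (k - 1)*(k^2 - 6*k + 5) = (k - 5)*(k - 1)*(k - 1)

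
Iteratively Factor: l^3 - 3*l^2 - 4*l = (l + 1)*(l^2 - 4*l) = (l - 4)*(l + 1)*(l)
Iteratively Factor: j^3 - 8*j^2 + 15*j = (j - 5)*(j^2 - 3*j) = j*(j - 5)*(j - 3)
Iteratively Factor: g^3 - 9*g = (g - 3)*(g^2 + 3*g) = g*(g - 3)*(g + 3)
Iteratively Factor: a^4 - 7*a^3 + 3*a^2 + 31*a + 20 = (a - 4)*(a^3 - 3*a^2 - 9*a - 5) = (a - 5)*(a - 4)*(a^2 + 2*a + 1) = (a - 5)*(a - 4)*(a + 1)*(a + 1)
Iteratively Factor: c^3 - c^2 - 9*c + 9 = (c - 1)*(c^2 - 9) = (c - 3)*(c - 1)*(c + 3)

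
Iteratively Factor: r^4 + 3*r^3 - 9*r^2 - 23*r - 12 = (r - 3)*(r^3 + 6*r^2 + 9*r + 4) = (r - 3)*(r + 1)*(r^2 + 5*r + 4) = (r - 3)*(r + 1)*(r + 4)*(r + 1)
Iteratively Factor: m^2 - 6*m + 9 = (m - 3)*(m - 3)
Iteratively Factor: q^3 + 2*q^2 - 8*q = (q - 2)*(q^2 + 4*q) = (q - 2)*(q + 4)*(q)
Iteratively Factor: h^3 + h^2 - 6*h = (h)*(h^2 + h - 6) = h*(h - 2)*(h + 3)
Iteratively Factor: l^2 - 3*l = (l - 3)*(l)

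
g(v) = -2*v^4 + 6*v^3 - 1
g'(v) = -8*v^3 + 18*v^2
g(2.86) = 5.55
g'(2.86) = -39.92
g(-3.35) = -478.46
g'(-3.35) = 502.77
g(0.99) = 2.90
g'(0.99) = 9.88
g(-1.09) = -11.59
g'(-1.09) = 31.75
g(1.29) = 6.34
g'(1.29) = 12.78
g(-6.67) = -5739.97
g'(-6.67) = 3174.73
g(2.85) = 5.94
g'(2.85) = -38.99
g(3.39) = -31.39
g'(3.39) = -104.81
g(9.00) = -8749.00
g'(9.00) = -4374.00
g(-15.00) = -121501.00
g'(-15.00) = 31050.00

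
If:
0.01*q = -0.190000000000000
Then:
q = -19.00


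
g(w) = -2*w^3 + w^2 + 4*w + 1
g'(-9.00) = -500.00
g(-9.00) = 1504.00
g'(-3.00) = -56.00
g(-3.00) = 52.00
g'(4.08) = -87.72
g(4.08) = -101.87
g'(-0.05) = 3.88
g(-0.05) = 0.80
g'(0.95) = 0.48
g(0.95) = 3.99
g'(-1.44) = -11.32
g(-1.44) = 3.29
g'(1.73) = -10.50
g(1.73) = 0.56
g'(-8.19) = -414.84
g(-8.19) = 1134.02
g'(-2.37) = -34.44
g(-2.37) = 23.76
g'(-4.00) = -100.00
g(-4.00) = 129.00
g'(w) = -6*w^2 + 2*w + 4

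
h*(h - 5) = h^2 - 5*h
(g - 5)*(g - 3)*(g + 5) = g^3 - 3*g^2 - 25*g + 75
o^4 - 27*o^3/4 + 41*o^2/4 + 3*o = o*(o - 4)*(o - 3)*(o + 1/4)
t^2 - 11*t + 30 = (t - 6)*(t - 5)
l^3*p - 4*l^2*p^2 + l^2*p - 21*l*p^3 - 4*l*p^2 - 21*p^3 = (l - 7*p)*(l + 3*p)*(l*p + p)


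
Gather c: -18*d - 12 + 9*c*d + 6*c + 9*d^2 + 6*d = c*(9*d + 6) + 9*d^2 - 12*d - 12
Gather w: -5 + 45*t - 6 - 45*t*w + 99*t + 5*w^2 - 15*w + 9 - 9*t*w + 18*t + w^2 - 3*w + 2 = 162*t + 6*w^2 + w*(-54*t - 18)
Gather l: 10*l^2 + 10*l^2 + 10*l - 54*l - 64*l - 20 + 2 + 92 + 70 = 20*l^2 - 108*l + 144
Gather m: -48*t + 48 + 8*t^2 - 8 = 8*t^2 - 48*t + 40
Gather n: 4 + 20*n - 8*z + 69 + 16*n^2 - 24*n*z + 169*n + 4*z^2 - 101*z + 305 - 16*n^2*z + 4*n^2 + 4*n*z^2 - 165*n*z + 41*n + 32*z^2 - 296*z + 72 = n^2*(20 - 16*z) + n*(4*z^2 - 189*z + 230) + 36*z^2 - 405*z + 450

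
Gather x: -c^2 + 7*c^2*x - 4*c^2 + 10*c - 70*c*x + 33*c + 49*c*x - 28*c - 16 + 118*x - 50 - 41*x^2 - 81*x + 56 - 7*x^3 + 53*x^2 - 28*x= -5*c^2 + 15*c - 7*x^3 + 12*x^2 + x*(7*c^2 - 21*c + 9) - 10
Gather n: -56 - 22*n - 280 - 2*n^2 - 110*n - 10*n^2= -12*n^2 - 132*n - 336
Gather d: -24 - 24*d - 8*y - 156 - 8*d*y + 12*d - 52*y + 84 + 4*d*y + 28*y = d*(-4*y - 12) - 32*y - 96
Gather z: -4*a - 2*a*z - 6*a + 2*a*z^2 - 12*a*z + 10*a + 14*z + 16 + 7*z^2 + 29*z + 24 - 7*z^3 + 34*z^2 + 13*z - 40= -7*z^3 + z^2*(2*a + 41) + z*(56 - 14*a)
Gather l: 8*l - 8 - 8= 8*l - 16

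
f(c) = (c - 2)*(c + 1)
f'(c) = 2*c - 1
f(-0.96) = -0.12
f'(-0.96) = -2.92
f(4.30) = 12.19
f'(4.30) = 7.60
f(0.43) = -2.25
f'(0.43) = -0.14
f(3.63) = 7.55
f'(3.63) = 6.26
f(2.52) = 1.83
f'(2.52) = 4.04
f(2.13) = 0.41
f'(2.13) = 3.26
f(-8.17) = 72.92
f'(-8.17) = -17.34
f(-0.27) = -1.66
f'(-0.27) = -1.54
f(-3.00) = 10.00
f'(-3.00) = -7.00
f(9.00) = 70.00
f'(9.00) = 17.00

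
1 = 1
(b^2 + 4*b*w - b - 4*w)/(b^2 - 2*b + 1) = (b + 4*w)/(b - 1)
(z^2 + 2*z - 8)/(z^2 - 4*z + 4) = (z + 4)/(z - 2)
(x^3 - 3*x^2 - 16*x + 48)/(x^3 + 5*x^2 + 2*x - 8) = (x^2 - 7*x + 12)/(x^2 + x - 2)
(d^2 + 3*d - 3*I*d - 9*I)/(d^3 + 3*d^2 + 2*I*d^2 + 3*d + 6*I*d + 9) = (d - 3*I)/(d^2 + 2*I*d + 3)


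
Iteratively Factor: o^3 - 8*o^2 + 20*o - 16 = (o - 4)*(o^2 - 4*o + 4) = (o - 4)*(o - 2)*(o - 2)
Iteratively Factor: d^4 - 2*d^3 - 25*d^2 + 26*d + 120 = (d - 5)*(d^3 + 3*d^2 - 10*d - 24) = (d - 5)*(d + 2)*(d^2 + d - 12) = (d - 5)*(d + 2)*(d + 4)*(d - 3)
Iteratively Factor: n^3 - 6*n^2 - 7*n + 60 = (n - 4)*(n^2 - 2*n - 15) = (n - 4)*(n + 3)*(n - 5)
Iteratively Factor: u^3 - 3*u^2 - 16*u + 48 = (u - 4)*(u^2 + u - 12) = (u - 4)*(u - 3)*(u + 4)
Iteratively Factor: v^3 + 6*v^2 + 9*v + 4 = (v + 4)*(v^2 + 2*v + 1) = (v + 1)*(v + 4)*(v + 1)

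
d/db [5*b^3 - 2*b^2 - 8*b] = 15*b^2 - 4*b - 8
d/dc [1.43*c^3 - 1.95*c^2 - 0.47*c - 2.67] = 4.29*c^2 - 3.9*c - 0.47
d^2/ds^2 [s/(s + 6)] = -12/(s + 6)^3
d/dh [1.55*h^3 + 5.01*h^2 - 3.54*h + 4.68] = 4.65*h^2 + 10.02*h - 3.54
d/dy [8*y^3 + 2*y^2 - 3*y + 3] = 24*y^2 + 4*y - 3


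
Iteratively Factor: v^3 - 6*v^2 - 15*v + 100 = (v + 4)*(v^2 - 10*v + 25) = (v - 5)*(v + 4)*(v - 5)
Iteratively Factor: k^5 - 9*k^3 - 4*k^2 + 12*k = (k + 2)*(k^4 - 2*k^3 - 5*k^2 + 6*k) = (k - 1)*(k + 2)*(k^3 - k^2 - 6*k) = k*(k - 1)*(k + 2)*(k^2 - k - 6) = k*(k - 3)*(k - 1)*(k + 2)*(k + 2)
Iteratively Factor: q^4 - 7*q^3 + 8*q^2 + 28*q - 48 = (q - 2)*(q^3 - 5*q^2 - 2*q + 24) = (q - 4)*(q - 2)*(q^2 - q - 6) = (q - 4)*(q - 3)*(q - 2)*(q + 2)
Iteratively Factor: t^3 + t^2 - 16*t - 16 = (t + 4)*(t^2 - 3*t - 4) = (t + 1)*(t + 4)*(t - 4)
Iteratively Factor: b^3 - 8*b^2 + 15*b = (b - 3)*(b^2 - 5*b) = (b - 5)*(b - 3)*(b)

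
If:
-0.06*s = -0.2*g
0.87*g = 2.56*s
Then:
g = 0.00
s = 0.00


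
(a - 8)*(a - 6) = a^2 - 14*a + 48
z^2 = z^2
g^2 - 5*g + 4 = (g - 4)*(g - 1)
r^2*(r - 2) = r^3 - 2*r^2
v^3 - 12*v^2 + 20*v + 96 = (v - 8)*(v - 6)*(v + 2)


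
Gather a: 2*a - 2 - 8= 2*a - 10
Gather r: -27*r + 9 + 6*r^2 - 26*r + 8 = 6*r^2 - 53*r + 17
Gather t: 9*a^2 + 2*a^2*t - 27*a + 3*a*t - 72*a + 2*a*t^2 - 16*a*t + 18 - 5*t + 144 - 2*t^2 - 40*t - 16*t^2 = 9*a^2 - 99*a + t^2*(2*a - 18) + t*(2*a^2 - 13*a - 45) + 162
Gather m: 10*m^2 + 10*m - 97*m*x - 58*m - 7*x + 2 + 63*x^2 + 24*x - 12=10*m^2 + m*(-97*x - 48) + 63*x^2 + 17*x - 10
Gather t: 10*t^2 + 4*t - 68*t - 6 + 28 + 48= 10*t^2 - 64*t + 70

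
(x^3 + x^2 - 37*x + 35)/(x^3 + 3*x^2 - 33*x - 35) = (x - 1)/(x + 1)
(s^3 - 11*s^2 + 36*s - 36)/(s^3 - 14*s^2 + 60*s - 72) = (s - 3)/(s - 6)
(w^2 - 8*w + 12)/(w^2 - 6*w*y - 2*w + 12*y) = (6 - w)/(-w + 6*y)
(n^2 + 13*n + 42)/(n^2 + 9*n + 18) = (n + 7)/(n + 3)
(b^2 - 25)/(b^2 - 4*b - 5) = (b + 5)/(b + 1)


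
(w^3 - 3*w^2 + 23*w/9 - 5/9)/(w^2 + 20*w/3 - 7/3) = (3*w^2 - 8*w + 5)/(3*(w + 7))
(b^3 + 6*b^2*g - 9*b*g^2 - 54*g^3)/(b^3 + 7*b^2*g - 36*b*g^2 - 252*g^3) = (b^2 - 9*g^2)/(b^2 + b*g - 42*g^2)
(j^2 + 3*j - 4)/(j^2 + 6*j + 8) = (j - 1)/(j + 2)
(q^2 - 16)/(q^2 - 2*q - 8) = (q + 4)/(q + 2)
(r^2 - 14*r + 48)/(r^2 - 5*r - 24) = (r - 6)/(r + 3)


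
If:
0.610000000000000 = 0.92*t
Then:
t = 0.66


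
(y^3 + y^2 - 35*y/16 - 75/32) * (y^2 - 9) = y^5 + y^4 - 179*y^3/16 - 363*y^2/32 + 315*y/16 + 675/32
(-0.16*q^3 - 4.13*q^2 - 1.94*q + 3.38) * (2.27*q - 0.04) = -0.3632*q^4 - 9.3687*q^3 - 4.2386*q^2 + 7.7502*q - 0.1352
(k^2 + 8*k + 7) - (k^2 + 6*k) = 2*k + 7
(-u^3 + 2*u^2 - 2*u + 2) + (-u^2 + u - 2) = -u^3 + u^2 - u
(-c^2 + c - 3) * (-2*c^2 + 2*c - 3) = 2*c^4 - 4*c^3 + 11*c^2 - 9*c + 9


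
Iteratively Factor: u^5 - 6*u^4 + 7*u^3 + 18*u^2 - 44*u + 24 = (u - 2)*(u^4 - 4*u^3 - u^2 + 16*u - 12) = (u - 2)*(u - 1)*(u^3 - 3*u^2 - 4*u + 12) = (u - 2)*(u - 1)*(u + 2)*(u^2 - 5*u + 6) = (u - 2)^2*(u - 1)*(u + 2)*(u - 3)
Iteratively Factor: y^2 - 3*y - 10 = (y + 2)*(y - 5)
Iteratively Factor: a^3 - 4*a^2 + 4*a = (a)*(a^2 - 4*a + 4) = a*(a - 2)*(a - 2)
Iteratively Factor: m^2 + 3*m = (m)*(m + 3)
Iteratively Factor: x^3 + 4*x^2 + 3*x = (x + 1)*(x^2 + 3*x) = x*(x + 1)*(x + 3)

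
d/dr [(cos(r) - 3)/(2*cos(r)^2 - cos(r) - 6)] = (-12*cos(r) + cos(2*r) + 10)*sin(r)/(cos(r) - cos(2*r) + 5)^2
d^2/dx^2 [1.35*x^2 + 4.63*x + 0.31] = 2.70000000000000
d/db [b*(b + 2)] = 2*b + 2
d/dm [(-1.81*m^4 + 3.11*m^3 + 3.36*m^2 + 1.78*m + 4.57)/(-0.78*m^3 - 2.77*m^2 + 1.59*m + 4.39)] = (1.4118*m^6 + 10.0274*m^5 - 14.6276*m^4 - 19.117*m^3 + 61.9255*m^2 + 54.8186*m + 0.547899999999998)/(0.6084*m^6 + 4.3212*m^5 + 5.1925*m^4 - 15.657*m^3 - 21.7925*m^2 + 13.9602*m + 19.2721)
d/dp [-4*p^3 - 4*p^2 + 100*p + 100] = -12*p^2 - 8*p + 100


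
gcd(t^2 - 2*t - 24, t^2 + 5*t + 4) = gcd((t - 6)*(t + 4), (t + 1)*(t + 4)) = t + 4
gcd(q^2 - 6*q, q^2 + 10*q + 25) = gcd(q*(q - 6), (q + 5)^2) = 1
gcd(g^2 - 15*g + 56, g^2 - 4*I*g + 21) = 1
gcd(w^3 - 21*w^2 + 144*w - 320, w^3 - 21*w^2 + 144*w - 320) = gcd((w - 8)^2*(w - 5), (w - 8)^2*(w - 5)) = w^3 - 21*w^2 + 144*w - 320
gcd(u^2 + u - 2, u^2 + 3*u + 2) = u + 2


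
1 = 1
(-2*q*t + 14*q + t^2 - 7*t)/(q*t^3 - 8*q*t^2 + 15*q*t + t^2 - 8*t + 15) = (-2*q*t + 14*q + t^2 - 7*t)/(q*t^3 - 8*q*t^2 + 15*q*t + t^2 - 8*t + 15)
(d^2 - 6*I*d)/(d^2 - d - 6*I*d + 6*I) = d/(d - 1)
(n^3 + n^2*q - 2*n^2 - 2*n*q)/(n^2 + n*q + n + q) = n*(n - 2)/(n + 1)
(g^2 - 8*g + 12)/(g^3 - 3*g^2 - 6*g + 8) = (g^2 - 8*g + 12)/(g^3 - 3*g^2 - 6*g + 8)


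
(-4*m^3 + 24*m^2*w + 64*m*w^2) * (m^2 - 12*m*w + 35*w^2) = -4*m^5 + 72*m^4*w - 364*m^3*w^2 + 72*m^2*w^3 + 2240*m*w^4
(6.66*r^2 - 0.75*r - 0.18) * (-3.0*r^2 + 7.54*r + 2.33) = -19.98*r^4 + 52.4664*r^3 + 10.4028*r^2 - 3.1047*r - 0.4194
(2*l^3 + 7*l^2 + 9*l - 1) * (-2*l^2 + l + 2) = -4*l^5 - 12*l^4 - 7*l^3 + 25*l^2 + 17*l - 2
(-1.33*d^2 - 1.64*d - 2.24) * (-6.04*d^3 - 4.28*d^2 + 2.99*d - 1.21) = 8.0332*d^5 + 15.598*d^4 + 16.5721*d^3 + 6.2929*d^2 - 4.7132*d + 2.7104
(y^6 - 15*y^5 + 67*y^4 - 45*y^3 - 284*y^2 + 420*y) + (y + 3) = y^6 - 15*y^5 + 67*y^4 - 45*y^3 - 284*y^2 + 421*y + 3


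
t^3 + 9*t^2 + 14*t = t*(t + 2)*(t + 7)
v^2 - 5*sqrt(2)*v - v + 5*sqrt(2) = (v - 1)*(v - 5*sqrt(2))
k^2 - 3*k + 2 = (k - 2)*(k - 1)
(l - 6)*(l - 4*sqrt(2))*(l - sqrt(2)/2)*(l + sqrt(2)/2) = l^4 - 6*l^3 - 4*sqrt(2)*l^3 - l^2/2 + 24*sqrt(2)*l^2 + 2*sqrt(2)*l + 3*l - 12*sqrt(2)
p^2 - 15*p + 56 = (p - 8)*(p - 7)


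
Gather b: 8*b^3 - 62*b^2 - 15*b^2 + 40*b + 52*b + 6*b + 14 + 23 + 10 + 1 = 8*b^3 - 77*b^2 + 98*b + 48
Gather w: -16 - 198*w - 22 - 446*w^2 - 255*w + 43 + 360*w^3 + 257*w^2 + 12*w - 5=360*w^3 - 189*w^2 - 441*w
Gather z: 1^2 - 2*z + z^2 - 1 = z^2 - 2*z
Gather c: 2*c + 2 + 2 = 2*c + 4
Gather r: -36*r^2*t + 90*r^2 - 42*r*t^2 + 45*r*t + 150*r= r^2*(90 - 36*t) + r*(-42*t^2 + 45*t + 150)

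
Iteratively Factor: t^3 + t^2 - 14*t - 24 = (t + 3)*(t^2 - 2*t - 8) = (t - 4)*(t + 3)*(t + 2)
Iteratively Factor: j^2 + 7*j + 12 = (j + 3)*(j + 4)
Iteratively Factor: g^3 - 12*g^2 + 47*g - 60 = (g - 4)*(g^2 - 8*g + 15) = (g - 5)*(g - 4)*(g - 3)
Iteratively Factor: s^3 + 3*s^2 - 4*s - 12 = (s + 2)*(s^2 + s - 6) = (s - 2)*(s + 2)*(s + 3)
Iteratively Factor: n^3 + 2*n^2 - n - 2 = (n + 2)*(n^2 - 1) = (n + 1)*(n + 2)*(n - 1)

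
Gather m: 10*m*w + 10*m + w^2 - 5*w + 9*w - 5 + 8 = m*(10*w + 10) + w^2 + 4*w + 3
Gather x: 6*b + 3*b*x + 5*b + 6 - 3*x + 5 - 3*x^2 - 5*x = 11*b - 3*x^2 + x*(3*b - 8) + 11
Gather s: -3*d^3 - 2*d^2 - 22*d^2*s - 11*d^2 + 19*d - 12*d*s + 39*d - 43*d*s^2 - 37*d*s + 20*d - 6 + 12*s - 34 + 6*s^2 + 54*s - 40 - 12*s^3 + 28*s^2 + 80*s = -3*d^3 - 13*d^2 + 78*d - 12*s^3 + s^2*(34 - 43*d) + s*(-22*d^2 - 49*d + 146) - 80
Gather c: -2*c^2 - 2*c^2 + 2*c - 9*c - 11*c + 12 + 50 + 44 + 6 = -4*c^2 - 18*c + 112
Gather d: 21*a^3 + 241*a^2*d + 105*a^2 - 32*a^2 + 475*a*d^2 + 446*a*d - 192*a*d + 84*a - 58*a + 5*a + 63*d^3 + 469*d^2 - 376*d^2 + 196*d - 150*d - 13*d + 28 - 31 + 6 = 21*a^3 + 73*a^2 + 31*a + 63*d^3 + d^2*(475*a + 93) + d*(241*a^2 + 254*a + 33) + 3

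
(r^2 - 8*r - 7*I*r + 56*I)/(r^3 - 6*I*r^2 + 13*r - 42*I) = (r - 8)/(r^2 + I*r + 6)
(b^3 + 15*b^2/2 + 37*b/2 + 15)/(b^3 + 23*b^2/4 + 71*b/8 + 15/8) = 4*(b + 2)/(4*b + 1)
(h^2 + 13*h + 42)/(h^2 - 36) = (h + 7)/(h - 6)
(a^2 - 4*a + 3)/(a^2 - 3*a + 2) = (a - 3)/(a - 2)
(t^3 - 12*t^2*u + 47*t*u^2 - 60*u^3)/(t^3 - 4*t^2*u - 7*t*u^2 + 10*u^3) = (t^2 - 7*t*u + 12*u^2)/(t^2 + t*u - 2*u^2)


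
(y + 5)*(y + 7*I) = y^2 + 5*y + 7*I*y + 35*I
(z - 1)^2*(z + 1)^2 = z^4 - 2*z^2 + 1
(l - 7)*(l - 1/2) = l^2 - 15*l/2 + 7/2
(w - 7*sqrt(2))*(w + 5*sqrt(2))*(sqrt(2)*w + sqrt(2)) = sqrt(2)*w^3 - 4*w^2 + sqrt(2)*w^2 - 70*sqrt(2)*w - 4*w - 70*sqrt(2)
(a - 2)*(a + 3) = a^2 + a - 6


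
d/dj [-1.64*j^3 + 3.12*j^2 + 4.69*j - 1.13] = -4.92*j^2 + 6.24*j + 4.69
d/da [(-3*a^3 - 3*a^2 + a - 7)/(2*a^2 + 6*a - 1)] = (-6*a^4 - 36*a^3 - 11*a^2 + 34*a + 41)/(4*a^4 + 24*a^3 + 32*a^2 - 12*a + 1)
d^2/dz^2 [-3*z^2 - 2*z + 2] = -6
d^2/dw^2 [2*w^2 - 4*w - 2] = 4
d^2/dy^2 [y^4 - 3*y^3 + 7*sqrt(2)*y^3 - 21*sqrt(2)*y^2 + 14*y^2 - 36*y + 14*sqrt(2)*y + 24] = 12*y^2 - 18*y + 42*sqrt(2)*y - 42*sqrt(2) + 28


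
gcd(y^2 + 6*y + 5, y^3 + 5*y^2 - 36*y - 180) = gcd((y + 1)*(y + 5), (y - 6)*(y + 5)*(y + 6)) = y + 5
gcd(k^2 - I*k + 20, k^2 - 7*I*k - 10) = k - 5*I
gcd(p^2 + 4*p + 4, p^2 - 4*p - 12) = p + 2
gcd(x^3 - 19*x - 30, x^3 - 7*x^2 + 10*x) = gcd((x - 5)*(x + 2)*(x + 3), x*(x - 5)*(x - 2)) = x - 5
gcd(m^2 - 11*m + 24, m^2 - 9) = m - 3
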